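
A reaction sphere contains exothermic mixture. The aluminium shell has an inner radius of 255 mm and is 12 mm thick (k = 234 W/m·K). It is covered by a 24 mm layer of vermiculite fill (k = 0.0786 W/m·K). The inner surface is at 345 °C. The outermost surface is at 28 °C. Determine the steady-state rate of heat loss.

Radial (spherical) resistances in series:
R_aluminium shell = (1/0.255 − 1/0.267)/(4π×234) = 5.994×10^-5 K/W
R_vermiculite fill = (1/0.267 − 1/0.291)/(4π×0.0786) = 0.3127 K/W
R_total = 0.3128 K/W
Q = ΔT/R_total = 317/0.3128

Q ≈ 1010 W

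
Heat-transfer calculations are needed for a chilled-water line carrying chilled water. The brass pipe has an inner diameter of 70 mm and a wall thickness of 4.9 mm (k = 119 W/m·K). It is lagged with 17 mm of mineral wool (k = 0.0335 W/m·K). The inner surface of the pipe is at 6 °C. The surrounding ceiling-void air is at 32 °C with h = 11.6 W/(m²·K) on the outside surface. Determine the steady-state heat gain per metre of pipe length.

Radial resistances (cylindrical: R_cond = ln(r_o/r_i)/(2πkL), R_conv = 1/(h·2πrL)):
R_brass pipe wall = ln(39.9/35)/(2π×119×1) = 1.752×10^-4 K/W
R_mineral wool = ln(56.9/39.9)/(2π×0.0335×1) = 1.686 K/W
R_outer film = 1/(h_o·2πr_oL) = 1/(11.6×2π×0.0569×1) = 0.2411 K/W
R_total = 1.927 K/W
Q = ΔT/R_total = 26/1.927

q′ ≈ 13.5 W/m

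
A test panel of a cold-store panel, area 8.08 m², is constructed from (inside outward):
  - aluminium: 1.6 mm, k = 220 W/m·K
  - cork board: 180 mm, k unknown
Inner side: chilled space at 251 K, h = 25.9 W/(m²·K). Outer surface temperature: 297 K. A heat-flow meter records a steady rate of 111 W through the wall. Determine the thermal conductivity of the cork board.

k ≈ 0.0544 W/(m·K)

Using the resistance-network approach (series):
R_inner film = 1/(h_i·A) = 1/(25.9×8.08) = 0.004778 K/W
R_aluminium = L/(kA) = 0.0016/(220×8.08) = 9.001×10^-7 K/W
Sum of known resistances R_other = 0.004779 K/W
Total R = ΔT/Q = 46/111 = 0.4144 K/W
R_cork board = R_total − R_other = 0.4096 K/W
k = L/(R·A) = 0.18/(0.4096×8.08)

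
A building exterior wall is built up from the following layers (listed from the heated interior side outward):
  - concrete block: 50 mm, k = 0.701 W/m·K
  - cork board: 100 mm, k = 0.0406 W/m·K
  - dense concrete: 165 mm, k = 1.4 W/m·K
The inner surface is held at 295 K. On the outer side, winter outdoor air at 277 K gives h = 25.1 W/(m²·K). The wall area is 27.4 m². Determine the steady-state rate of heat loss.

Series thermal resistances:
R_concrete block = L/(kA) = 0.05/(0.701×27.4) = 0.002603 K/W
R_cork board = L/(kA) = 0.1/(0.0406×27.4) = 0.08989 K/W
R_dense concrete = L/(kA) = 0.165/(1.4×27.4) = 0.004301 K/W
R_outer film = 1/(h_o·A) = 1/(25.1×27.4) = 0.001454 K/W
R_total = 0.09825 K/W
Q = ΔT / R_total = 18 / 0.09825

Q ≈ 183 W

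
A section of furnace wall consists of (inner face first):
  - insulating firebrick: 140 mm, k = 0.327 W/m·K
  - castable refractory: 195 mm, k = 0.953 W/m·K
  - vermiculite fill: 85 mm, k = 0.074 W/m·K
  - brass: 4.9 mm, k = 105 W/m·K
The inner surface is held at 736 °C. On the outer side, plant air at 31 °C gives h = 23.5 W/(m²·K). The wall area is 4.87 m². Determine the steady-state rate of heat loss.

Q ≈ 1880 W

Series thermal resistances:
R_insulating firebrick = L/(kA) = 0.14/(0.327×4.87) = 0.08791 K/W
R_castable refractory = L/(kA) = 0.195/(0.953×4.87) = 0.04202 K/W
R_vermiculite fill = L/(kA) = 0.085/(0.074×4.87) = 0.2359 K/W
R_brass = L/(kA) = 0.0049/(105×4.87) = 9.582×10^-6 K/W
R_outer film = 1/(h_o·A) = 1/(23.5×4.87) = 0.008738 K/W
R_total = 0.3745 K/W
Q = ΔT / R_total = 705 / 0.3745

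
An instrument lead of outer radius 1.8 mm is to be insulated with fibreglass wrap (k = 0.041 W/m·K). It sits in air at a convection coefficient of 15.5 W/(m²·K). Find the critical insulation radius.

r_cr ≈ 2.65 mm

For a cylinder r_cr = k/h = 0.041/15.5
r_cr = 2.65 mm; since the bare radius (1.8 mm) is below r_cr, adding a thin layer of insulation will *increase* heat loss.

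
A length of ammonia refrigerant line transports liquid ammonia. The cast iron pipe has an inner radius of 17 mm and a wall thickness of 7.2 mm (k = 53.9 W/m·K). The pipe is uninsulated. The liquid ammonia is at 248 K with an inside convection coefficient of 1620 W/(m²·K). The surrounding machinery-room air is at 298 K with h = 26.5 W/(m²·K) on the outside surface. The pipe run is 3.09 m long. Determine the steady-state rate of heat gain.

Q ≈ 606 W

Treating each annulus and film as a series resistance:
R_inner film = 1/(h_i·2πr₁L) = 1/(1620×2π×0.017×3.09) = 0.00187 K/W
R_cast iron pipe wall = ln(24.2/17)/(2π×53.9×3.09) = 3.375×10^-4 K/W
R_outer film = 1/(h_o·2πr_oL) = 1/(26.5×2π×0.0242×3.09) = 0.08032 K/W
R_total = 0.08252 K/W
Q = ΔT/R_total = 50/0.08252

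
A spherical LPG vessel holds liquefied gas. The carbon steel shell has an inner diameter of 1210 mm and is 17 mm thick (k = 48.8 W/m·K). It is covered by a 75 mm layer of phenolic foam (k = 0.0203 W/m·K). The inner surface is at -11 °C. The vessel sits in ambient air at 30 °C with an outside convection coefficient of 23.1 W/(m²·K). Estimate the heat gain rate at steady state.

Q ≈ 59.8 W

Radial (spherical) resistances in series:
R_carbon steel shell = (1/0.605 − 1/0.622)/(4π×48.8) = 7.367×10^-5 K/W
R_phenolic foam = (1/0.622 − 1/0.697)/(4π×0.0203) = 0.6782 K/W
R_outer film = 1/(h·4πr_o²) = 1/(23.1×4π×0.697²) = 0.007091 K/W
R_total = 0.6853 K/W
Q = ΔT/R_total = 41/0.6853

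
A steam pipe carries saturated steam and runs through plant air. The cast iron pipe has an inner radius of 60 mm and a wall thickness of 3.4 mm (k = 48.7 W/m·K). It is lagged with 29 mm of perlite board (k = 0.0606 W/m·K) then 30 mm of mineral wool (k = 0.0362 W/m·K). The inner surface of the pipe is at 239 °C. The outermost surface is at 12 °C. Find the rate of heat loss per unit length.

q′ ≈ 102 W/m

Radial resistances (cylindrical: R_cond = ln(r_o/r_i)/(2πkL), R_conv = 1/(h·2πrL)):
R_cast iron pipe wall = ln(63.4/60)/(2π×48.7×1) = 1.801×10^-4 K/W
R_perlite board = ln(92.4/63.4)/(2π×0.0606×1) = 0.9892 K/W
R_mineral wool = ln(122.4/92.4)/(2π×0.0362×1) = 1.236 K/W
R_total = 2.226 K/W
Q = ΔT/R_total = 227/2.226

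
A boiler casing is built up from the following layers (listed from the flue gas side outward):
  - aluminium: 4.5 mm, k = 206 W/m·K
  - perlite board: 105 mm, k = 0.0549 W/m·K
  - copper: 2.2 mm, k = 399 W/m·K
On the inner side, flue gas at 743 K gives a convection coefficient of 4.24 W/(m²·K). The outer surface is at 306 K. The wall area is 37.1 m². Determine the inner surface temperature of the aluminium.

T ≈ 695 K

Using the resistance-network approach (series):
R_inner film = 1/(h_i·A) = 1/(4.24×37.1) = 0.006357 K/W
R_aluminium = L/(kA) = 0.0045/(206×37.1) = 5.888×10^-7 K/W
R_perlite board = L/(kA) = 0.105/(0.0549×37.1) = 0.05155 K/W
R_copper = L/(kA) = 0.0022/(399×37.1) = 1.486×10^-7 K/W
R_total = 0.05791 K/W;  Q = ΔT/R_total = 437/0.05791 = 7546 W
T_interface = T_inner − Q·ΣR(inner→interface) = 743 − 7550×0.006357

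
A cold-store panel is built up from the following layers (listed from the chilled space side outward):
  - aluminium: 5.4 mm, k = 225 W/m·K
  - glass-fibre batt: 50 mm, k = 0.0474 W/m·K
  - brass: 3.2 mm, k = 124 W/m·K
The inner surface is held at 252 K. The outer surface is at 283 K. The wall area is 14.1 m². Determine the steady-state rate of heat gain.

Using the resistance-network approach (series):
R_aluminium = L/(kA) = 0.0054/(225×14.1) = 1.702×10^-6 K/W
R_glass-fibre batt = L/(kA) = 0.05/(0.0474×14.1) = 0.07481 K/W
R_brass = L/(kA) = 0.0032/(124×14.1) = 1.83×10^-6 K/W
R_total = 0.07482 K/W
Q = ΔT / R_total = 31 / 0.07482

Q ≈ 414 W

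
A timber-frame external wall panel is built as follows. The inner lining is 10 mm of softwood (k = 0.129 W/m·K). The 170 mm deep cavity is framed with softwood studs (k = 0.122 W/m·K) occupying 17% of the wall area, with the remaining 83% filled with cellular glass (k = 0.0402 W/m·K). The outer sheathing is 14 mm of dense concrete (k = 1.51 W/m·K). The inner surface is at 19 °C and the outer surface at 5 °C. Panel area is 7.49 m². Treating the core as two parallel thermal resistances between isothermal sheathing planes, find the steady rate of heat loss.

Sheathing layers in series; stud and cavity paths in parallel between them.
R_inner = 0.01/(0.129×7.49) = 0.01035 K/W
R_stud  = 0.17/(0.122×0.17×7.49) = 1.094 K/W
R_cav   = 0.17/(0.0402×0.83×7.49) = 0.6802 K/W
1/R_core = 1/R_stud + 1/R_cav → R_core = 0.4195 K/W
R_outer = 0.014/(1.51×7.49) = 0.001238 K/W
R_total = 0.4311 K/W
Q = ΔT/R_total = 14/0.4311

Q ≈ 32.5 W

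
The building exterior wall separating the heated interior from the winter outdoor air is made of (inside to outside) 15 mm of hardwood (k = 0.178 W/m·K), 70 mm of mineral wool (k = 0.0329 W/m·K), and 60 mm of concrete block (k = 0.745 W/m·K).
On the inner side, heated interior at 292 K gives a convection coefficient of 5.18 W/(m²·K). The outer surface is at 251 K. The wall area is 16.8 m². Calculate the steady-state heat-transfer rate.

Q ≈ 277 W

Model the wall as resistances in series:
R_inner film = 1/(h_i·A) = 1/(5.18×16.8) = 0.01149 K/W
R_hardwood = L/(kA) = 0.015/(0.178×16.8) = 0.005016 K/W
R_mineral wool = L/(kA) = 0.07/(0.0329×16.8) = 0.1266 K/W
R_concrete block = L/(kA) = 0.06/(0.745×16.8) = 0.004794 K/W
R_total = 0.1479 K/W
Q = ΔT / R_total = 41 / 0.1479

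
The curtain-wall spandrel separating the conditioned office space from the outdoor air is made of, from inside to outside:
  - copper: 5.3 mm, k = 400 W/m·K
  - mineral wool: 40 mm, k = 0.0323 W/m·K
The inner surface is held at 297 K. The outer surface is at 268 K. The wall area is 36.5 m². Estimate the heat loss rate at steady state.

Series thermal resistances:
R_copper = L/(kA) = 0.0053/(400×36.5) = 3.63×10^-7 K/W
R_mineral wool = L/(kA) = 0.04/(0.0323×36.5) = 0.03393 K/W
R_total = 0.03393 K/W
Q = ΔT / R_total = 29 / 0.03393

Q ≈ 855 W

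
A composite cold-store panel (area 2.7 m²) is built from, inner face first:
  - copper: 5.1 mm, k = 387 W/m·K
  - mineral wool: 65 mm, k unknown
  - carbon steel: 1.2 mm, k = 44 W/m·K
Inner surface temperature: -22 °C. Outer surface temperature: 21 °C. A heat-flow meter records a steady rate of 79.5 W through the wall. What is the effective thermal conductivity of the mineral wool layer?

k ≈ 0.0445 W/(m·K)

Model the wall as resistances in series:
R_copper = L/(kA) = 0.0051/(387×2.7) = 4.881×10^-6 K/W
R_carbon steel = L/(kA) = 0.0012/(44×2.7) = 1.01×10^-5 K/W
Sum of known resistances R_other = 1.498×10^-5 K/W
Total R = ΔT/Q = 43/79.5 = 0.5409 K/W
R_mineral wool = R_total − R_other = 0.5409 K/W
k = L/(R·A) = 0.065/(0.5409×2.7)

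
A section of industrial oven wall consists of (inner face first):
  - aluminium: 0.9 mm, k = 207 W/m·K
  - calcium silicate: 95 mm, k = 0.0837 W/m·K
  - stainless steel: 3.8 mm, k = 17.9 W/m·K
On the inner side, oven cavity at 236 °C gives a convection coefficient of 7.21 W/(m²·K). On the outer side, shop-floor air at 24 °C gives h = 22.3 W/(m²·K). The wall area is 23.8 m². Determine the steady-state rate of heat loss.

Q ≈ 3830 W

Series thermal resistances:
R_inner film = 1/(h_i·A) = 1/(7.21×23.8) = 0.005828 K/W
R_aluminium = L/(kA) = 0.0009/(207×23.8) = 1.827×10^-7 K/W
R_calcium silicate = L/(kA) = 0.095/(0.0837×23.8) = 0.04769 K/W
R_stainless steel = L/(kA) = 0.0038/(17.9×23.8) = 8.92×10^-6 K/W
R_outer film = 1/(h_o·A) = 1/(22.3×23.8) = 0.001884 K/W
R_total = 0.05541 K/W
Q = ΔT / R_total = 212 / 0.05541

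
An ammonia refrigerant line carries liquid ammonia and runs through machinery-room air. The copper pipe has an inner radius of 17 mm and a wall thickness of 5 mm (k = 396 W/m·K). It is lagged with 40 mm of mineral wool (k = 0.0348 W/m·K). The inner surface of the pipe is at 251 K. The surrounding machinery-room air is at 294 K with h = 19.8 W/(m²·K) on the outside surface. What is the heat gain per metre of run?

For a radial system each layer contributes R = ln(r_out/r_in)/(2πkL); films add R = 1/(hA).
R_copper pipe wall = ln(22/17)/(2π×396×1) = 1.036×10^-4 K/W
R_mineral wool = ln(62/22)/(2π×0.0348×1) = 4.738 K/W
R_outer film = 1/(h_o·2πr_oL) = 1/(19.8×2π×0.062×1) = 0.1296 K/W
R_total = 4.868 K/W
Q = ΔT/R_total = 43/4.868

q′ ≈ 8.83 W/m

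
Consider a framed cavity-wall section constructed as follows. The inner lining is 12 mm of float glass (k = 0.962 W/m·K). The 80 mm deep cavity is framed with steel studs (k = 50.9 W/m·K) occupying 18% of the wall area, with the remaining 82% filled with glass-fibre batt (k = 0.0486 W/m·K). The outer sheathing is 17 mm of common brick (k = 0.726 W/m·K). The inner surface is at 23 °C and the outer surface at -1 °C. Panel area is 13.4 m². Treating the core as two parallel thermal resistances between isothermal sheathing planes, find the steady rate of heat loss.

Sheathing layers in series; stud and cavity paths in parallel between them.
R_inner = 0.012/(0.962×13.4) = 9.309×10^-4 K/W
R_stud  = 0.08/(50.9×0.18×13.4) = 6.516×10^-4 K/W
R_cav   = 0.08/(0.0486×0.82×13.4) = 0.1498 K/W
1/R_core = 1/R_stud + 1/R_cav → R_core = 6.488×10^-4 K/W
R_outer = 0.017/(0.726×13.4) = 0.001747 K/W
R_total = 0.003327 K/W
Q = ΔT/R_total = 24/0.003327

Q ≈ 7210 W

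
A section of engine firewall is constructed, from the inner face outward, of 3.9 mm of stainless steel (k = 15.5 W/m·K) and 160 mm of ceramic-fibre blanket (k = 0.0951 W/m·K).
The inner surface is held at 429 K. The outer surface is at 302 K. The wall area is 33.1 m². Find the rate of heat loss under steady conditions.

Thermal resistances in series:
R_stainless steel = L/(kA) = 0.0039/(15.5×33.1) = 7.602×10^-6 K/W
R_ceramic-fibre blanket = L/(kA) = 0.16/(0.0951×33.1) = 0.05083 K/W
R_total = 0.05084 K/W
Q = ΔT / R_total = 127 / 0.05084

Q ≈ 2500 W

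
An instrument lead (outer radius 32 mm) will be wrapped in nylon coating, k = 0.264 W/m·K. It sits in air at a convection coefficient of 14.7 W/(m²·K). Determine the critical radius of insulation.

For a cylinder r_cr = k/h = 0.264/14.7
r_cr = 18 mm; since the bare radius (32 mm) is above r_cr, any added insulation will reduce heat loss.

r_cr ≈ 18 mm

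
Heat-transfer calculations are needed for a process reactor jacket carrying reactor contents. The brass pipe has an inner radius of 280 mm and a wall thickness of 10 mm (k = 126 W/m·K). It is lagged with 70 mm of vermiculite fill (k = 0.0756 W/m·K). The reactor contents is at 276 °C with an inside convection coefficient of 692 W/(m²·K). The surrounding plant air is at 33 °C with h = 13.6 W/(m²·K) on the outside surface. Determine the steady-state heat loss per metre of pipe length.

Cylindrical conduction, so R = ln(r₂/r₁)/(2πkL) per layer, in series:
R_inner film = 1/(h_i·2πr₁L) = 1/(692×2π×0.28×1) = 8.214×10^-4 K/W
R_brass pipe wall = ln(290/280)/(2π×126×1) = 4.433×10^-5 K/W
R_vermiculite fill = ln(360/290)/(2π×0.0756×1) = 0.4552 K/W
R_outer film = 1/(h_o·2πr_oL) = 1/(13.6×2π×0.36×1) = 0.03251 K/W
R_total = 0.4886 K/W
Q = ΔT/R_total = 243/0.4886

q′ ≈ 497 W/m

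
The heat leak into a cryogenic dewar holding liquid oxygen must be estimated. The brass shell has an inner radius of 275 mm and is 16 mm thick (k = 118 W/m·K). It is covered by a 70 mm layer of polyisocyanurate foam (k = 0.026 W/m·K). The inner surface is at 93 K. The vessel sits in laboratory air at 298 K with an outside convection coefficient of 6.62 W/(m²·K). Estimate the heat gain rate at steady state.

Q ≈ 96.2 W

Spherical conduction: R = (1/r_in − 1/r_out)/(4πk) per layer; series-sum.
R_brass shell = (1/0.275 − 1/0.291)/(4π×118) = 1.348×10^-4 K/W
R_polyisocyanurate foam = (1/0.291 − 1/0.361)/(4π×0.026) = 2.039 K/W
R_outer film = 1/(h·4πr_o²) = 1/(6.62×4π×0.361²) = 0.09224 K/W
R_total = 2.132 K/W
Q = ΔT/R_total = 205/2.132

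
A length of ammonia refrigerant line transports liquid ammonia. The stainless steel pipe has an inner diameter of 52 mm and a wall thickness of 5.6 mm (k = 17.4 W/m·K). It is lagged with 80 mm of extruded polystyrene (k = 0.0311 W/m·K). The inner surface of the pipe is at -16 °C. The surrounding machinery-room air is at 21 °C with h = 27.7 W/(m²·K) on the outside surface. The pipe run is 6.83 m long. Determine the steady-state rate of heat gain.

For a radial system each layer contributes R = ln(r_out/r_in)/(2πkL); films add R = 1/(hA).
R_stainless steel pipe wall = ln(31.6/26)/(2π×17.4×6.83) = 2.612×10^-4 K/W
R_extruded polystyrene = ln(111.6/31.6)/(2π×0.0311×6.83) = 0.9454 K/W
R_outer film = 1/(h_o·2πr_oL) = 1/(27.7×2π×0.1116×6.83) = 0.007538 K/W
R_total = 0.9532 K/W
Q = ΔT/R_total = 37/0.9532

Q ≈ 38.8 W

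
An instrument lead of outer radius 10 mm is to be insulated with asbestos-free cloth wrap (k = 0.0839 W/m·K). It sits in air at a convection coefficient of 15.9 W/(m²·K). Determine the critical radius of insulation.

For a cylinder r_cr = k/h = 0.0839/15.9
r_cr = 5.28 mm; since the bare radius (10 mm) is above r_cr, any added insulation will reduce heat loss.

r_cr ≈ 5.28 mm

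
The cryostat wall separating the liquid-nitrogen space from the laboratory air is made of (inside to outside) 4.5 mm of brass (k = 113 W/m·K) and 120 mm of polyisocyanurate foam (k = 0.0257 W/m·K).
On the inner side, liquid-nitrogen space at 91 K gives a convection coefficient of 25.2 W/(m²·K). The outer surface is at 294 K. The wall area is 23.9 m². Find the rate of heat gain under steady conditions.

Q ≈ 1030 W

Treating each layer as a thermal resistance in series:
R_inner film = 1/(h_i·A) = 1/(25.2×23.9) = 0.00166 K/W
R_brass = L/(kA) = 0.0045/(113×23.9) = 1.666×10^-6 K/W
R_polyisocyanurate foam = L/(kA) = 0.12/(0.0257×23.9) = 0.1954 K/W
R_total = 0.197 K/W
Q = ΔT / R_total = 203 / 0.197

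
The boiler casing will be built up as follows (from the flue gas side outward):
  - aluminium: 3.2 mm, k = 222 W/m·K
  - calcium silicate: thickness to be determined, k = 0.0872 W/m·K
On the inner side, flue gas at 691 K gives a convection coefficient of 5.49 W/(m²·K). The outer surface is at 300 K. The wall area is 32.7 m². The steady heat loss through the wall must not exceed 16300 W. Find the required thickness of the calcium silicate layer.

Series thermal resistances:
R_inner film = 1/(h_i·A) = 1/(5.49×32.7) = 0.00557 K/W
R_aluminium = L/(kA) = 0.0032/(222×32.7) = 4.408×10^-7 K/W
Sum of the known resistances R_other = 0.005571 K/W
Required total resistance R_tot = ΔT/Q_allow = 391/16300 = 0.02399 K/W
R_calcium silicate = R_tot − R_other = 0.01842 K/W
L = R·k·A = 0.01842×0.0872×32.7

L ≈ 52.5 mm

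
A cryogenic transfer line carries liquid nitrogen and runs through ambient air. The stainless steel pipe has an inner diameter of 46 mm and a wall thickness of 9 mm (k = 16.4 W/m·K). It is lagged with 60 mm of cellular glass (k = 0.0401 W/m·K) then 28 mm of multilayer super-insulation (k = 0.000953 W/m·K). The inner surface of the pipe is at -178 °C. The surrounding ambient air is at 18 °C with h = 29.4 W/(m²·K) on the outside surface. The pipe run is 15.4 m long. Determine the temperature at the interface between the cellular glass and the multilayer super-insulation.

T ≈ -161 °C

Radial resistances (cylindrical: R_cond = ln(r_o/r_i)/(2πkL), R_conv = 1/(h·2πrL)):
R_stainless steel pipe wall = ln(32/23)/(2π×16.4×15.4) = 2.081×10^-4 K/W
R_cellular glass = ln(92/32)/(2π×0.0401×15.4) = 0.2722 K/W
R_multilayer super-insulation = ln(120/92)/(2π×0.000953×15.4) = 2.881 K/W
R_outer film = 1/(h_o·2πr_oL) = 1/(29.4×2π×0.12×15.4) = 0.002929 K/W
R_total = 3.157 K/W
Q = ΔT/R_total = 196/3.157
Q = 62.1 W
T_interface = T_inner + Q·ΣR(inner→interface) = -178 + 62.1×0.2724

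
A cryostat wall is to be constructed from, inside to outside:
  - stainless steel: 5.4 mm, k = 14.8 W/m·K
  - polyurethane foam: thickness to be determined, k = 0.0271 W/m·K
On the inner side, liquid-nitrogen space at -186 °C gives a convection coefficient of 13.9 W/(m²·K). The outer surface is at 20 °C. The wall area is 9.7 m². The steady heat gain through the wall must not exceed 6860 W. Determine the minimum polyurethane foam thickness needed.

L ≈ 5.93 mm

Model the wall as resistances in series:
R_inner film = 1/(h_i·A) = 1/(13.9×9.7) = 0.007417 K/W
R_stainless steel = L/(kA) = 0.0054/(14.8×9.7) = 3.761×10^-5 K/W
Sum of the known resistances R_other = 0.007454 K/W
Required total resistance R_tot = ΔT/Q_allow = 206/6860 = 0.03003 K/W
R_polyurethane foam = R_tot − R_other = 0.02257 K/W
L = R·k·A = 0.02257×0.0271×9.7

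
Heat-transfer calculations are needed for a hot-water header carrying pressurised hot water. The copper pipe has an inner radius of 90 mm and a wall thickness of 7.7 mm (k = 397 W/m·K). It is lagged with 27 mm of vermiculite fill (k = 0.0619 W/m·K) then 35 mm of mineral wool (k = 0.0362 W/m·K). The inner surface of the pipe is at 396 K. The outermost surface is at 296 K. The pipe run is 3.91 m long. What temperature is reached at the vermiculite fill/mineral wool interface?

Cylindrical conduction, so R = ln(r₂/r₁)/(2πkL) per layer, in series:
R_copper pipe wall = ln(97.7/90)/(2π×397×3.91) = 8.417×10^-6 K/W
R_vermiculite fill = ln(124.7/97.7)/(2π×0.0619×3.91) = 0.1605 K/W
R_mineral wool = ln(159.7/124.7)/(2π×0.0362×3.91) = 0.2782 K/W
R_total = 0.4386 K/W
Q = ΔT/R_total = 100/0.4386
Q = 228 W
T_interface = T_inner − Q·ΣR(inner→interface) = 396 − 228×0.1605

T ≈ 359 K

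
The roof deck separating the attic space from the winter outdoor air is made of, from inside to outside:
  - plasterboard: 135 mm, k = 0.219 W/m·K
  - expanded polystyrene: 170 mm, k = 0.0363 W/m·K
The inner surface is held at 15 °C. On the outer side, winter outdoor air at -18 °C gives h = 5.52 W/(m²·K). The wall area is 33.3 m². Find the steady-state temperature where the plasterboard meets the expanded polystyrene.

Model the wall as resistances in series:
R_plasterboard = L/(kA) = 0.135/(0.219×33.3) = 0.01851 K/W
R_expanded polystyrene = L/(kA) = 0.17/(0.0363×33.3) = 0.1406 K/W
R_outer film = 1/(h_o·A) = 1/(5.52×33.3) = 0.00544 K/W
R_total = 0.1646 K/W;  Q = ΔT/R_total = 33/0.1646 = 200.5 W
T_interface = T_inner − Q·ΣR(inner→interface) = 15 − 201×0.01851

T ≈ 11.3 °C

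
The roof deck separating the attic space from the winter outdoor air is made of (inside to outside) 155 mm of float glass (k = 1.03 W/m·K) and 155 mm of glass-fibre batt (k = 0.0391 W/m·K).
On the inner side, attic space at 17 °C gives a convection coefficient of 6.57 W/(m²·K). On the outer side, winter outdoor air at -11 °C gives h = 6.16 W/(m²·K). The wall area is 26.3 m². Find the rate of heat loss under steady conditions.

Q ≈ 166 W

Treating each layer as a thermal resistance in series:
R_inner film = 1/(h_i·A) = 1/(6.57×26.3) = 0.005787 K/W
R_float glass = L/(kA) = 0.155/(1.03×26.3) = 0.005722 K/W
R_glass-fibre batt = L/(kA) = 0.155/(0.0391×26.3) = 0.1507 K/W
R_outer film = 1/(h_o·A) = 1/(6.16×26.3) = 0.006173 K/W
R_total = 0.1684 K/W
Q = ΔT / R_total = 28 / 0.1684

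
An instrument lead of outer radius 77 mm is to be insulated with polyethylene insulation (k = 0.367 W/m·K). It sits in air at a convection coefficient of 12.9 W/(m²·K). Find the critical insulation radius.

r_cr ≈ 28.4 mm

For a cylinder r_cr = k/h = 0.367/12.9
r_cr = 28.4 mm; since the bare radius (77 mm) is above r_cr, any added insulation will reduce heat loss.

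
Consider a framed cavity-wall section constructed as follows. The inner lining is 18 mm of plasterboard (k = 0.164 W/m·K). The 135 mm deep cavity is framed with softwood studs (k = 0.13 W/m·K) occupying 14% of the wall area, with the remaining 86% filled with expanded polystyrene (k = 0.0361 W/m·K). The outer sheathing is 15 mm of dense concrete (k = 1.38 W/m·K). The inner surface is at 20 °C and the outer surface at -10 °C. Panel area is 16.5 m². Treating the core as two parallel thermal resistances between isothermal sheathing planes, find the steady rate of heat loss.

Q ≈ 173 W

Sheathing layers in series; stud and cavity paths in parallel between them.
R_inner = 0.018/(0.164×16.5) = 0.006652 K/W
R_stud  = 0.135/(0.13×0.14×16.5) = 0.4496 K/W
R_cav   = 0.135/(0.0361×0.86×16.5) = 0.2635 K/W
1/R_core = 1/R_stud + 1/R_cav → R_core = 0.1661 K/W
R_outer = 0.015/(1.38×16.5) = 6.588×10^-4 K/W
R_total = 0.1735 K/W
Q = ΔT/R_total = 30/0.1735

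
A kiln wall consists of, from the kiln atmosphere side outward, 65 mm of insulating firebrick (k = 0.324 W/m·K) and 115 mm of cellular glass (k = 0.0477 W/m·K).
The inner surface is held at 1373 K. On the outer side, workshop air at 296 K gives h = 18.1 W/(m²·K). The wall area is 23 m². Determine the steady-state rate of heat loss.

Q ≈ 9290 W

Model the wall as resistances in series:
R_insulating firebrick = L/(kA) = 0.065/(0.324×23) = 0.008722 K/W
R_cellular glass = L/(kA) = 0.115/(0.0477×23) = 0.1048 K/W
R_outer film = 1/(h_o·A) = 1/(18.1×23) = 0.002402 K/W
R_total = 0.1159 K/W
Q = ΔT / R_total = 1077 / 0.1159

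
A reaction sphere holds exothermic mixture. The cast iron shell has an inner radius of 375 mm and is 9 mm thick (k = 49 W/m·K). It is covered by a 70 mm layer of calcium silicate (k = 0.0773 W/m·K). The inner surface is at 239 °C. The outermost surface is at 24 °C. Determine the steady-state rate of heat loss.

Spherical conduction: R = (1/r_in − 1/r_out)/(4πk) per layer; series-sum.
R_cast iron shell = (1/0.375 − 1/0.384)/(4π×49) = 1.015×10^-4 K/W
R_calcium silicate = (1/0.384 − 1/0.454)/(4π×0.0773) = 0.4134 K/W
R_total = 0.4135 K/W
Q = ΔT/R_total = 215/0.4135

Q ≈ 520 W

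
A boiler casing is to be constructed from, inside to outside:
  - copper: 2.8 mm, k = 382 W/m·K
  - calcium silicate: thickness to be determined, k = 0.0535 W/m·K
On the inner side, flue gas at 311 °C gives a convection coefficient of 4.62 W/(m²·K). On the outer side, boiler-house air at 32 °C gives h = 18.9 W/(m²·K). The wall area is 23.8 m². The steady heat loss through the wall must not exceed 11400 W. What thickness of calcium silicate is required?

Series thermal resistances:
R_inner film = 1/(h_i·A) = 1/(4.62×23.8) = 0.009095 K/W
R_copper = L/(kA) = 0.0028/(382×23.8) = 3.08×10^-7 K/W
R_outer film = 1/(h_o·A) = 1/(18.9×23.8) = 0.002223 K/W
Sum of the known resistances R_other = 0.01132 K/W
Required total resistance R_tot = ΔT/Q_allow = 279/11400 = 0.02447 K/W
R_calcium silicate = R_tot − R_other = 0.01316 K/W
L = R·k·A = 0.01316×0.0535×23.8

L ≈ 16.8 mm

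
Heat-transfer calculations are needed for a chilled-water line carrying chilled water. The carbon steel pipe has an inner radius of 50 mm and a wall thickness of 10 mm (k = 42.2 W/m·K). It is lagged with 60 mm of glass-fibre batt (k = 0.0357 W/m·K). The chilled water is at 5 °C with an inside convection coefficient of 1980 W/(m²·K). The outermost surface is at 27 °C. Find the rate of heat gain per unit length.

q′ ≈ 7.11 W/m

Treating each annulus and film as a series resistance:
R_inner film = 1/(h_i·2πr₁L) = 1/(1980×2π×0.05×1) = 0.001608 K/W
R_carbon steel pipe wall = ln(60/50)/(2π×42.2×1) = 6.876×10^-4 K/W
R_glass-fibre batt = ln(120/60)/(2π×0.0357×1) = 3.09 K/W
R_total = 3.092 K/W
Q = ΔT/R_total = 22/3.092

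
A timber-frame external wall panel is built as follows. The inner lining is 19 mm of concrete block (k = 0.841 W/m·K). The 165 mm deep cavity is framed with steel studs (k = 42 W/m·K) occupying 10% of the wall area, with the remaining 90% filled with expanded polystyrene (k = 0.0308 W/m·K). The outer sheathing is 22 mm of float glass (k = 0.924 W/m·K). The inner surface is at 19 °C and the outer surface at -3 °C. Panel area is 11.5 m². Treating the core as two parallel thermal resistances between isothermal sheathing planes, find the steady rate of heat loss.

Sheathing layers in series; stud and cavity paths in parallel between them.
R_inner = 0.019/(0.841×11.5) = 0.001965 K/W
R_stud  = 0.165/(42×0.1×11.5) = 0.003416 K/W
R_cav   = 0.165/(0.0308×0.9×11.5) = 0.5176 K/W
1/R_core = 1/R_stud + 1/R_cav → R_core = 0.003394 K/W
R_outer = 0.022/(0.924×11.5) = 0.00207 K/W
R_total = 0.007429 K/W
Q = ΔT/R_total = 22/0.007429

Q ≈ 2960 W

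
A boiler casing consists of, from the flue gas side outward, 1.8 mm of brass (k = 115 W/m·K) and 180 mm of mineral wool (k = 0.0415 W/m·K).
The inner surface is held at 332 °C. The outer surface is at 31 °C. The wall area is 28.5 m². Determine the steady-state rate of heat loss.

Thermal resistances in series:
R_brass = L/(kA) = 0.0018/(115×28.5) = 5.492×10^-7 K/W
R_mineral wool = L/(kA) = 0.18/(0.0415×28.5) = 0.1522 K/W
R_total = 0.1522 K/W
Q = ΔT / R_total = 301 / 0.1522

Q ≈ 1980 W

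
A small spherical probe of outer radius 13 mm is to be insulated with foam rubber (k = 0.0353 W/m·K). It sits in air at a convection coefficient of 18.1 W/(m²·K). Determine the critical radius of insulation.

r_cr ≈ 3.9 mm

For a sphere r_cr = 2k/h = 2×0.0353/18.1
r_cr = 3.9 mm; since the bare radius (13 mm) is above r_cr, any added insulation will reduce heat loss.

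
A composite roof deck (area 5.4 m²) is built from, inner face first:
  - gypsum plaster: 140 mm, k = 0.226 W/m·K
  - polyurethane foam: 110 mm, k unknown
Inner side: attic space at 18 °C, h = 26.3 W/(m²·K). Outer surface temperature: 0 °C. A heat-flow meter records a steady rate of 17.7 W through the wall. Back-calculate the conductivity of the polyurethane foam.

Series thermal resistances:
R_inner film = 1/(h_i·A) = 1/(26.3×5.4) = 0.007041 K/W
R_gypsum plaster = L/(kA) = 0.14/(0.226×5.4) = 0.1147 K/W
Sum of known resistances R_other = 0.1218 K/W
Total R = ΔT/Q = 18/17.7 = 1.017 K/W
R_polyurethane foam = R_total − R_other = 0.8952 K/W
k = L/(R·A) = 0.11/(0.8952×5.4)

k ≈ 0.0228 W/(m·K)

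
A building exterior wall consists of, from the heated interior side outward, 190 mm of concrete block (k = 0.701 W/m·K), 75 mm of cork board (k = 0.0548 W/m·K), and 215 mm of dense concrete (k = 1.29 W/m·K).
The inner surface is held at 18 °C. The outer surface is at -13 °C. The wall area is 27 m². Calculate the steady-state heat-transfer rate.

Q ≈ 463 W

Treating each layer as a thermal resistance in series:
R_concrete block = L/(kA) = 0.19/(0.701×27) = 0.01004 K/W
R_cork board = L/(kA) = 0.075/(0.0548×27) = 0.05069 K/W
R_dense concrete = L/(kA) = 0.215/(1.29×27) = 0.006173 K/W
R_total = 0.0669 K/W
Q = ΔT / R_total = 31 / 0.0669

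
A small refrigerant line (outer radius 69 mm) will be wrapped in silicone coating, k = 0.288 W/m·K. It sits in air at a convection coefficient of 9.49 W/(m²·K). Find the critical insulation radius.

For a cylinder r_cr = k/h = 0.288/9.49
r_cr = 30.3 mm; since the bare radius (69 mm) is above r_cr, any added insulation will reduce heat loss.

r_cr ≈ 30.3 mm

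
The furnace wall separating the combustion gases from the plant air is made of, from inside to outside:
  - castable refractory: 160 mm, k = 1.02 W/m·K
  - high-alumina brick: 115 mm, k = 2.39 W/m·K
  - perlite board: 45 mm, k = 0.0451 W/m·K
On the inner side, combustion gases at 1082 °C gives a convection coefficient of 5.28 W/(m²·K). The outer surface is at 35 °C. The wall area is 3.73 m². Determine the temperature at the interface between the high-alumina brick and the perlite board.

T ≈ 785 °C

Series thermal resistances:
R_inner film = 1/(h_i·A) = 1/(5.28×3.73) = 0.05078 K/W
R_castable refractory = L/(kA) = 0.16/(1.02×3.73) = 0.04205 K/W
R_high-alumina brick = L/(kA) = 0.115/(2.39×3.73) = 0.0129 K/W
R_perlite board = L/(kA) = 0.045/(0.0451×3.73) = 0.2675 K/W
R_total = 0.3732 K/W;  Q = ΔT/R_total = 1047/0.3732 = 2805 W
T_interface = T_inner − Q·ΣR(inner→interface) = 1082 − 2810×0.1057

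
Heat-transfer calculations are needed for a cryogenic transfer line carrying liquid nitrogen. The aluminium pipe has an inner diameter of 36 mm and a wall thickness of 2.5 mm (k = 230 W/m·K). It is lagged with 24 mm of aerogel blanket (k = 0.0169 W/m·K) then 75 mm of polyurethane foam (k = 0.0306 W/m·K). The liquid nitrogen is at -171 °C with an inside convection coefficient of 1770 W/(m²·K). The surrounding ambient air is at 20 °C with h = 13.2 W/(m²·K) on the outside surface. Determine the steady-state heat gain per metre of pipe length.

Radial resistances (cylindrical: R_cond = ln(r_o/r_i)/(2πkL), R_conv = 1/(h·2πrL)):
R_inner film = 1/(h_i·2πr₁L) = 1/(1770×2π×0.018×1) = 0.004995 K/W
R_aluminium pipe wall = ln(20.5/18)/(2π×230×1) = 8.999×10^-5 K/W
R_aerogel blanket = ln(44.5/20.5)/(2π×0.0169×1) = 7.299 K/W
R_polyurethane foam = ln(119.5/44.5)/(2π×0.0306×1) = 5.138 K/W
R_outer film = 1/(h_o·2πr_oL) = 1/(13.2×2π×0.1195×1) = 0.1009 K/W
R_total = 12.54 K/W
Q = ΔT/R_total = 191/12.54

q′ ≈ 15.2 W/m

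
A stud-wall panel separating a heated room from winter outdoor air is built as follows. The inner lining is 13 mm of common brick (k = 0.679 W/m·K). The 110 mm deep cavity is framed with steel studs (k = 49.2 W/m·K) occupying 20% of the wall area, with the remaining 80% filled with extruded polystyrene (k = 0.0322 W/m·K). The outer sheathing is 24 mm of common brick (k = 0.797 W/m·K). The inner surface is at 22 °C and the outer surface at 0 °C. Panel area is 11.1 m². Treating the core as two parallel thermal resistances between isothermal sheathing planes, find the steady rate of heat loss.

Sheathing layers in series; stud and cavity paths in parallel between them.
R_inner = 0.013/(0.679×11.1) = 0.001725 K/W
R_stud  = 0.11/(49.2×0.2×11.1) = 0.001007 K/W
R_cav   = 0.11/(0.0322×0.8×11.1) = 0.3847 K/W
1/R_core = 1/R_stud + 1/R_cav → R_core = 0.001004 K/W
R_outer = 0.024/(0.797×11.1) = 0.002713 K/W
R_total = 0.005442 K/W
Q = ΔT/R_total = 22/0.005442

Q ≈ 4040 W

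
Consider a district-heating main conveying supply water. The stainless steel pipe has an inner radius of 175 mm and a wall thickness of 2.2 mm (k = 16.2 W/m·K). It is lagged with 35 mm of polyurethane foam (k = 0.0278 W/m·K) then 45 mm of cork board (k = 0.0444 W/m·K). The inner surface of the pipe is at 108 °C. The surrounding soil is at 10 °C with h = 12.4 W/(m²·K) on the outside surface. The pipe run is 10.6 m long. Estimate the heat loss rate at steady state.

Q ≈ 586 W

Cylindrical conduction, so R = ln(r₂/r₁)/(2πkL) per layer, in series:
R_stainless steel pipe wall = ln(177.2/175)/(2π×16.2×10.6) = 1.158×10^-5 K/W
R_polyurethane foam = ln(212.2/177.2)/(2π×0.0278×10.6) = 0.09735 K/W
R_cork board = ln(257.2/212.2)/(2π×0.0444×10.6) = 0.06504 K/W
R_outer film = 1/(h_o·2πr_oL) = 1/(12.4×2π×0.2572×10.6) = 0.004708 K/W
R_total = 0.1671 K/W
Q = ΔT/R_total = 98/0.1671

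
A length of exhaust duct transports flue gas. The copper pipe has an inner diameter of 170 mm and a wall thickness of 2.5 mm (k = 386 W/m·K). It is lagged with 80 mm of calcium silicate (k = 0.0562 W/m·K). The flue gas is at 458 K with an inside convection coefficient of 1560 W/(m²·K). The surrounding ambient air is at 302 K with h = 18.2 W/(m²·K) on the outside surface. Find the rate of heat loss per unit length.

For a radial system each layer contributes R = ln(r_out/r_in)/(2πkL); films add R = 1/(hA).
R_inner film = 1/(h_i·2πr₁L) = 1/(1560×2π×0.085×1) = 0.0012 K/W
R_copper pipe wall = ln(87.5/85)/(2π×386×1) = 1.195×10^-5 K/W
R_calcium silicate = ln(167.5/87.5)/(2π×0.0562×1) = 1.839 K/W
R_outer film = 1/(h_o·2πr_oL) = 1/(18.2×2π×0.1675×1) = 0.05221 K/W
R_total = 1.892 K/W
Q = ΔT/R_total = 156/1.892

q′ ≈ 82.4 W/m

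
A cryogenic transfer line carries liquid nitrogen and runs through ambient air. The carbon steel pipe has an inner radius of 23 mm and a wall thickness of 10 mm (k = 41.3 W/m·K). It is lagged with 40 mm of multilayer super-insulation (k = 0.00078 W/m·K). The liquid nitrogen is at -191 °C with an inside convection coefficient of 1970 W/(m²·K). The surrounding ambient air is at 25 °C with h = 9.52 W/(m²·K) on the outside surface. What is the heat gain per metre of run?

q′ ≈ 1.33 W/m

Per-layer cylindrical resistances, series-summed:
R_inner film = 1/(h_i·2πr₁L) = 1/(1970×2π×0.023×1) = 0.003513 K/W
R_carbon steel pipe wall = ln(33/23)/(2π×41.3×1) = 0.001391 K/W
R_multilayer super-insulation = ln(73/33)/(2π×0.00078×1) = 162 K/W
R_outer film = 1/(h_o·2πr_oL) = 1/(9.52×2π×0.073×1) = 0.229 K/W
R_total = 162.2 K/W
Q = ΔT/R_total = 216/162.2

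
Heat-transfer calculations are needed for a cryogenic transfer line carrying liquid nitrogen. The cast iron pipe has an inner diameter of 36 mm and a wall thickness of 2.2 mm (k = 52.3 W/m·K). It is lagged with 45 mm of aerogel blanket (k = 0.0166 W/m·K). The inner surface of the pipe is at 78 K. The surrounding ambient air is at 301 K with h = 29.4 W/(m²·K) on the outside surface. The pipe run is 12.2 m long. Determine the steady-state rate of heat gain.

Treating each annulus and film as a series resistance:
R_cast iron pipe wall = ln(20.2/18)/(2π×52.3×12.2) = 2.876×10^-5 K/W
R_aerogel blanket = ln(65.2/20.2)/(2π×0.0166×12.2) = 0.9209 K/W
R_outer film = 1/(h_o·2πr_oL) = 1/(29.4×2π×0.0652×12.2) = 0.006806 K/W
R_total = 0.9277 K/W
Q = ΔT/R_total = 223/0.9277

Q ≈ 240 W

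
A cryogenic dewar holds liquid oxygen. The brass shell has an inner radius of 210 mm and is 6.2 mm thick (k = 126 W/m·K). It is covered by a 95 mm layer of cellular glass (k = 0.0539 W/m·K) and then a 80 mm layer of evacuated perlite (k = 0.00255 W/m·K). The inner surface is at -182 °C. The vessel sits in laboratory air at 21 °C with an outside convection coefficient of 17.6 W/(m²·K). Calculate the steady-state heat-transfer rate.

Q ≈ 8.97 W

Spherical conduction: R = (1/r_in − 1/r_out)/(4πk) per layer; series-sum.
R_brass shell = (1/0.21 − 1/0.2162)/(4π×126) = 8.625×10^-5 K/W
R_cellular glass = (1/0.2162 − 1/0.3112)/(4π×0.0539) = 2.085 K/W
R_evacuated perlite = (1/0.3112 − 1/0.3912)/(4π×0.00255) = 20.51 K/W
R_outer film = 1/(h·4πr_o²) = 1/(17.6×4π×0.3912²) = 0.02954 K/W
R_total = 22.62 K/W
Q = ΔT/R_total = 203/22.62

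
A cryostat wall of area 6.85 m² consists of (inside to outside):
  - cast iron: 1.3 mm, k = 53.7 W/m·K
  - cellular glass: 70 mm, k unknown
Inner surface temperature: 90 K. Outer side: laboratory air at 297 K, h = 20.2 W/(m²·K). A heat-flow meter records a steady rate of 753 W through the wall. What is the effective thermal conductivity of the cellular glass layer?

k ≈ 0.0382 W/(m·K)

Model the wall as resistances in series:
R_cast iron = L/(kA) = 0.0013/(53.7×6.85) = 3.534×10^-6 K/W
R_outer film = 1/(h_o·A) = 1/(20.2×6.85) = 0.007227 K/W
Sum of known resistances R_other = 0.007231 K/W
Total R = ΔT/Q = 207/753 = 0.2749 K/W
R_cellular glass = R_total − R_other = 0.2677 K/W
k = L/(R·A) = 0.07/(0.2677×6.85)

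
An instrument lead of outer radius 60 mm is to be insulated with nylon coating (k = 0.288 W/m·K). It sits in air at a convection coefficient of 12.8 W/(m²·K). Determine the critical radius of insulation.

r_cr ≈ 22.5 mm

For a cylinder r_cr = k/h = 0.288/12.8
r_cr = 22.5 mm; since the bare radius (60 mm) is above r_cr, any added insulation will reduce heat loss.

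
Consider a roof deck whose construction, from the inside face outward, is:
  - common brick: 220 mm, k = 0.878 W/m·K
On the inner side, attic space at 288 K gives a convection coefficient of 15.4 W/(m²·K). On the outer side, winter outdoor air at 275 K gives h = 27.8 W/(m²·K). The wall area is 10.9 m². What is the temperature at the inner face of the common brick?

T ≈ 286 K

Thermal resistances in series:
R_inner film = 1/(h_i·A) = 1/(15.4×10.9) = 0.005957 K/W
R_common brick = L/(kA) = 0.22/(0.878×10.9) = 0.02299 K/W
R_outer film = 1/(h_o·A) = 1/(27.8×10.9) = 0.0033 K/W
R_total = 0.03225 K/W;  Q = ΔT/R_total = 13/0.03225 = 403.2 W
T_interface = T_inner − Q·ΣR(inner→interface) = 288 − 403×0.005957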